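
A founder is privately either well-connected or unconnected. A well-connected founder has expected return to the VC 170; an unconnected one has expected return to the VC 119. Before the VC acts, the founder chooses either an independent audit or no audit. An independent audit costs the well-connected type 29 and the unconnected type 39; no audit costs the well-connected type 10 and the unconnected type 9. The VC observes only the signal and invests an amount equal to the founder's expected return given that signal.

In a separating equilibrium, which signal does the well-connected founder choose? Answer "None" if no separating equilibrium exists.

Try well-connected → audit, unconnected → no audit:
  Under separation the VC infers type exactly: audit → well-connected (pays 170), no audit → unconnected (pays 119).
  Well-connected: audit gives 170 − 29 = 141; no audit gives 119 − 10 = 109. No deviation. ✓
  Unconnected: no audit gives 119 − 9 = 110; audit gives 170 − 39 = 131. Would deviate. ✗
Try well-connected → no audit, unconnected → audit:
  Under separation the VC infers type exactly: no audit → well-connected (pays 170), audit → unconnected (pays 119).
  Well-connected: no audit gives 170 − 10 = 160; audit gives 119 − 29 = 90. No deviation. ✓
  Unconnected: audit gives 119 − 39 = 80; no audit gives 170 − 9 = 161. Would deviate. ✗
Neither assignment is incentive-compatible.

None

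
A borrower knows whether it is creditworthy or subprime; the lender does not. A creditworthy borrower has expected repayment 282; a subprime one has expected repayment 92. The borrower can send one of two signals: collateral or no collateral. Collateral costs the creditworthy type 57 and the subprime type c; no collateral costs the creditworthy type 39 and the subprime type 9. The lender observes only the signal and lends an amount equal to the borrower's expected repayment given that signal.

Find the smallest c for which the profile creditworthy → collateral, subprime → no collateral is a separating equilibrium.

Under separation: collateral → creditworthy (pays 282); no collateral → subprime (pays 92).
Creditworthy: 282 − 57 = 225 ≥ 92 − 39 = 53. Holds regardless of c. ✓
Subprime: 92 − 9 ≥ 282 − c, so c ≥ 282 − 83 = 199.

199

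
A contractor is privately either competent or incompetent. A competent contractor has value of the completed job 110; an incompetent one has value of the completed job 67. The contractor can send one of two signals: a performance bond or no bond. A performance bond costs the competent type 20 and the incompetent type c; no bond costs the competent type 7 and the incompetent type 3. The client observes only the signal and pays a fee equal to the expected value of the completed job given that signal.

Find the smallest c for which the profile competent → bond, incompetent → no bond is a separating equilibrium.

46

Under separation: bond → competent (pays 110); no bond → incompetent (pays 67).
Competent: 110 − 20 = 90 ≥ 67 − 7 = 60. Holds regardless of c. ✓
Incompetent: 67 − 3 ≥ 110 − c, so c ≥ 110 − 64 = 46.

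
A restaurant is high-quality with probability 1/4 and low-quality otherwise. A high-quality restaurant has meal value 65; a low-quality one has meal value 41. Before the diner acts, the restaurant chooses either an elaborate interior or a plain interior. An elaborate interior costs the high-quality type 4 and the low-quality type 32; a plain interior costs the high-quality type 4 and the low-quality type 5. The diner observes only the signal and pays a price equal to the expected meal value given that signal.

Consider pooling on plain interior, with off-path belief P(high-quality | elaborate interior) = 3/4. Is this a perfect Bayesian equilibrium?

On the equilibrium path (plain interior) the diner holds the prior 1/4 and pays 1/4·65 + 3/4·41 = 47. Off-path (elaborate interior) belief 3/4 gives 3/4·65 + 1/4·41 = 59.
High-quality: plain interior gives 47 − 4 = 43; elaborate interior gives 59 − 4 = 55. Deviates. ✗
Low-quality: plain interior gives 47 − 5 = 42; elaborate interior gives 59 − 32 = 27. Stays. ✓

No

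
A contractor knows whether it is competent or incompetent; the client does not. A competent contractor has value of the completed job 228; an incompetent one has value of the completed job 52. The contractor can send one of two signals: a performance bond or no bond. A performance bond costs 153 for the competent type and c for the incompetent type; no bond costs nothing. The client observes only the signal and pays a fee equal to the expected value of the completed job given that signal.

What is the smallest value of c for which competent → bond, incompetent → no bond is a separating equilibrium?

Under separation: bond → competent (pays 228); no bond → incompetent (pays 52).
Competent: 228 − 153 = 75 ≥ 52 − 0 = 52. Holds regardless of c. ✓
Incompetent: 52 − 0 ≥ 228 − c, so c ≥ 228 − 52 = 176.

176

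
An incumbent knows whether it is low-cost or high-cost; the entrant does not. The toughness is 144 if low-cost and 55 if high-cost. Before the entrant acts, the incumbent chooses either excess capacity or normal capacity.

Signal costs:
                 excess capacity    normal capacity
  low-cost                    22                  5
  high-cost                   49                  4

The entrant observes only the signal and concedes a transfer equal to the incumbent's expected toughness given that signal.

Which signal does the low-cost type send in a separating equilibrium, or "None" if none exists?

Try low-cost → excess capacity, high-cost → normal capacity:
  If types separate, excess capacity earns payment 144 and normal capacity earns 55.
  Low-cost: excess capacity gives 144 − 22 = 122; normal capacity gives 55 − 5 = 50. No deviation. ✓
  High-cost: normal capacity gives 55 − 4 = 51; excess capacity gives 144 − 49 = 95. Would deviate. ✗
Try low-cost → normal capacity, high-cost → excess capacity:
  If types separate, normal capacity earns payment 144 and excess capacity earns 55.
  Low-cost: normal capacity gives 144 − 5 = 139; excess capacity gives 55 − 22 = 33. No deviation. ✓
  High-cost: excess capacity gives 55 − 49 = 6; normal capacity gives 144 − 4 = 140. Would deviate. ✗
Neither assignment is incentive-compatible.

None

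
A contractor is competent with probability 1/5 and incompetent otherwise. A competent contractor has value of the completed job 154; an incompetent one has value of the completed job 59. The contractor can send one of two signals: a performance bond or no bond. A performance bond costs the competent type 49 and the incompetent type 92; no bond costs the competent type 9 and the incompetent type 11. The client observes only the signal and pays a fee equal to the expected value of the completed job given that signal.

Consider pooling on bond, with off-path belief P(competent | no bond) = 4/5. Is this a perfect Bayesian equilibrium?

No

On the equilibrium path (bond) the client holds the prior 1/5 and pays 1/5·154 + 4/5·59 = 78. Off-path (no bond) belief 4/5 gives 4/5·154 + 1/5·59 = 135.
Competent: bond gives 78 − 49 = 29; no bond gives 135 − 9 = 126. Deviates. ✗
Incompetent: bond gives 78 − 92 = -14; no bond gives 135 − 11 = 124. Deviates. ✗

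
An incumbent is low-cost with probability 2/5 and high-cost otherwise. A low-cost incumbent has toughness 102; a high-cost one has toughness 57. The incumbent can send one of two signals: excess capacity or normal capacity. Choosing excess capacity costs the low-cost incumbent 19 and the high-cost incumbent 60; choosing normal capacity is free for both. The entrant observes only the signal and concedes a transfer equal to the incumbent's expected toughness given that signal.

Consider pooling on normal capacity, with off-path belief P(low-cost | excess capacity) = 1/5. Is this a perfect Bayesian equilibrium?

At the pooled signal (normal capacity) the entrant holds the prior 2/5 and pays 2/5·102 + 3/5·57 = 75. Off-path (excess capacity) belief 1/5 gives 1/5·102 + 4/5·57 = 66.
Low-cost: normal capacity gives 75 − 0 = 75; excess capacity gives 66 − 19 = 47. Stays. ✓
High-cost: normal capacity gives 75 − 0 = 75; excess capacity gives 66 − 60 = 6. Stays. ✓

Yes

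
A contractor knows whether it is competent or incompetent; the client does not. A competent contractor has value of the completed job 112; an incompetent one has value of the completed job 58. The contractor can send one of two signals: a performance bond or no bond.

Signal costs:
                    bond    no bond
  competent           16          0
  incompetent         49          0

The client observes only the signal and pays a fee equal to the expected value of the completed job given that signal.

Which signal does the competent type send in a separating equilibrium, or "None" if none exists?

Try competent → bond, incompetent → no bond:
  Under separation the client infers type exactly: bond → competent (pays 112), no bond → incompetent (pays 58).
  Competent: bond gives 112 − 16 = 96; no bond gives 58 − 0 = 58. No deviation. ✓
  Incompetent: no bond gives 58 − 0 = 58; bond gives 112 − 49 = 63. Would deviate. ✗
Try competent → no bond, incompetent → bond:
  Under separation the client infers type exactly: no bond → competent (pays 112), bond → incompetent (pays 58).
  Competent: no bond gives 112 − 0 = 112; bond gives 58 − 16 = 42. No deviation. ✓
  Incompetent: bond gives 58 − 49 = 9; no bond gives 112 − 0 = 112. Would deviate. ✗
Neither assignment is incentive-compatible.

None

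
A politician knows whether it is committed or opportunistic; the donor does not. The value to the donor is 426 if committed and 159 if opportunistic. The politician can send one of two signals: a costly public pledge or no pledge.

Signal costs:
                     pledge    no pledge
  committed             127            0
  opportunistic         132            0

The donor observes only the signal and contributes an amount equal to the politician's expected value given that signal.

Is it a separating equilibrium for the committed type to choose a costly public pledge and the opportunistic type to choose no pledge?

If types separate, pledge earns payment 426 and no pledge earns 159.
Committed: pledge gives 426 − 127 = 299; no pledge gives 159 − 0 = 159. No deviation. ✓
Opportunistic: no pledge gives 159 − 0 = 159; pledge gives 426 − 132 = 294. Would deviate. ✗

No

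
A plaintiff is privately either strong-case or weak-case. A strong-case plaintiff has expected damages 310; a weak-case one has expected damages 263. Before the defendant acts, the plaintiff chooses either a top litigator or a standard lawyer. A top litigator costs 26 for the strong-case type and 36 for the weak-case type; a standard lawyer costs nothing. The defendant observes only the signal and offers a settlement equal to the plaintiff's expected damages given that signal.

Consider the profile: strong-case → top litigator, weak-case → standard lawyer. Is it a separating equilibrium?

No

Under separation the defendant infers type exactly: top litigator → strong-case (pays 310), standard lawyer → weak-case (pays 263).
Strong-case: top litigator gives 310 − 26 = 284; standard lawyer gives 263 − 0 = 263. No deviation. ✓
Weak-case: standard lawyer gives 263 − 0 = 263; top litigator gives 310 − 36 = 274. Would deviate. ✗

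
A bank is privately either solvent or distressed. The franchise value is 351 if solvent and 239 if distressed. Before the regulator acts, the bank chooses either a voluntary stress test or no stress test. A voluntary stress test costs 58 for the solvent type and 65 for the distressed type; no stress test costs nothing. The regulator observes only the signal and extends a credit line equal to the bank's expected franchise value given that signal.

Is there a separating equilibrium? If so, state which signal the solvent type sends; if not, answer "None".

Try solvent → stress test, distressed → no stress test:
  If types separate, stress test earns payment 351 and no stress test earns 239.
  Solvent: stress test gives 351 − 58 = 293; no stress test gives 239 − 0 = 239. No deviation. ✓
  Distressed: no stress test gives 239 − 0 = 239; stress test gives 351 − 65 = 286. Would deviate. ✗
Try solvent → no stress test, distressed → stress test:
  If types separate, no stress test earns payment 351 and stress test earns 239.
  Solvent: no stress test gives 351 − 0 = 351; stress test gives 239 − 58 = 181. No deviation. ✓
  Distressed: stress test gives 239 − 65 = 174; no stress test gives 351 − 0 = 351. Would deviate. ✗
Neither assignment is incentive-compatible.

None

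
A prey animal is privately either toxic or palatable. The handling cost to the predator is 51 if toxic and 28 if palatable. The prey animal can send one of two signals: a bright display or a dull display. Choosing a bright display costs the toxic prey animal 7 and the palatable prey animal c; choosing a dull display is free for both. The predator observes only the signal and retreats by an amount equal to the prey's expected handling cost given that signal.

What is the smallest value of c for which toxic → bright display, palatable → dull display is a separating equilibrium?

Under separation: bright display → toxic (pays 51); dull display → palatable (pays 28).
Toxic: 51 − 7 = 44 ≥ 28 − 0 = 28. Holds regardless of c. ✓
Palatable: 28 − 0 ≥ 51 − c, so c ≥ 51 − 28 = 23.

23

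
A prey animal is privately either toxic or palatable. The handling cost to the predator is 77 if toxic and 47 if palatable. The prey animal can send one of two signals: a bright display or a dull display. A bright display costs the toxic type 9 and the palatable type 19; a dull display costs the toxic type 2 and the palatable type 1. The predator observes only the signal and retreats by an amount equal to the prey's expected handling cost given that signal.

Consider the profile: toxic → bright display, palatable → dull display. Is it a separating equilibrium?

Under separation the predator infers type exactly: bright display → toxic (pays 77), dull display → palatable (pays 47).
Toxic: bright display gives 77 − 9 = 68; dull display gives 47 − 2 = 45. No deviation. ✓
Palatable: dull display gives 47 − 1 = 46; bright display gives 77 − 19 = 58. Would deviate. ✗

No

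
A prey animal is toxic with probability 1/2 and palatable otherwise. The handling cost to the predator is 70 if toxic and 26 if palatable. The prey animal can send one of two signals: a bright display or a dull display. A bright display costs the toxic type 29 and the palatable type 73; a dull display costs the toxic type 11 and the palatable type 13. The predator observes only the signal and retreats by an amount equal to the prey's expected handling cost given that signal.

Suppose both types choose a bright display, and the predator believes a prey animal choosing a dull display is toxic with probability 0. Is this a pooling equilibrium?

On the equilibrium path (bright display) the predator holds the prior 1/2 and pays 1/2·70 + 1/2·26 = 48. Off-path (dull display) belief 0 gives 0·70 + 1·26 = 26.
Toxic: bright display gives 48 − 29 = 19; dull display gives 26 − 11 = 15. Stays. ✓
Palatable: bright display gives 48 − 73 = -25; dull display gives 26 − 13 = 13. Deviates. ✗

No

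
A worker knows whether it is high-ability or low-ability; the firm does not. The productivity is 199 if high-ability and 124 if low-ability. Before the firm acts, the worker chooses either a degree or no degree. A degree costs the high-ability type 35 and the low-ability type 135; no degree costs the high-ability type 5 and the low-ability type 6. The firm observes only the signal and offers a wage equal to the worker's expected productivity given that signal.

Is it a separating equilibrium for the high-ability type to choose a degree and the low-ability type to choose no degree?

Under separation the firm infers type exactly: degree → high-ability (pays 199), no degree → low-ability (pays 124).
High-ability: degree gives 199 − 35 = 164; no degree gives 124 − 5 = 119. No deviation. ✓
Low-ability: no degree gives 124 − 6 = 118; degree gives 199 − 135 = 64. No deviation. ✓
Both incentive constraints hold.

Yes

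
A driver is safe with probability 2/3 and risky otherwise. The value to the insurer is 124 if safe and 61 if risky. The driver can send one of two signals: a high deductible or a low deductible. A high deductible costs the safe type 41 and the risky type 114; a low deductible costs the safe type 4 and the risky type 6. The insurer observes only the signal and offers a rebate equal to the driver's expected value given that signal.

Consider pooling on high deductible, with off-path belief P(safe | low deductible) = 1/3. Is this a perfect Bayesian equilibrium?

No

On the equilibrium path (high deductible) the insurer holds the prior 2/3 and pays 2/3·124 + 1/3·61 = 103. Off-path (low deductible) belief 1/3 gives 1/3·124 + 2/3·61 = 82.
Safe: high deductible gives 103 − 41 = 62; low deductible gives 82 − 4 = 78. Deviates. ✗
Risky: high deductible gives 103 − 114 = -11; low deductible gives 82 − 6 = 76. Deviates. ✗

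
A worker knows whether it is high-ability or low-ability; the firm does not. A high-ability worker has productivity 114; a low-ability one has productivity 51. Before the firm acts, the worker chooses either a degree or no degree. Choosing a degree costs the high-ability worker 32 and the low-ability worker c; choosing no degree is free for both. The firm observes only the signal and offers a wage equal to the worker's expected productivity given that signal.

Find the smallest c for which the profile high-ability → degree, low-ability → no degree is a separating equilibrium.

63

Under separation: degree → high-ability (pays 114); no degree → low-ability (pays 51).
High-ability: 114 − 32 = 82 ≥ 51 − 0 = 51. Holds regardless of c. ✓
Low-ability: 51 − 0 ≥ 114 − c, so c ≥ 114 − 51 = 63.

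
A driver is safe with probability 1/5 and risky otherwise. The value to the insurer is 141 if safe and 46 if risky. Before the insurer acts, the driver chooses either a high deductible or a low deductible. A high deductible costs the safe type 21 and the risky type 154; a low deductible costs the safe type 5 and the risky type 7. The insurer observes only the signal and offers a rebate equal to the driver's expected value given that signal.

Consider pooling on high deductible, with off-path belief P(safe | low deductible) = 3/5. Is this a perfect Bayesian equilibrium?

At the pooled signal (high deductible) the insurer holds the prior 1/5 and pays 1/5·141 + 4/5·46 = 65. Off-path (low deductible) belief 3/5 gives 3/5·141 + 2/5·46 = 103.
Safe: high deductible gives 65 − 21 = 44; low deductible gives 103 − 5 = 98. Deviates. ✗
Risky: high deductible gives 65 − 154 = -89; low deductible gives 103 − 7 = 96. Deviates. ✗

No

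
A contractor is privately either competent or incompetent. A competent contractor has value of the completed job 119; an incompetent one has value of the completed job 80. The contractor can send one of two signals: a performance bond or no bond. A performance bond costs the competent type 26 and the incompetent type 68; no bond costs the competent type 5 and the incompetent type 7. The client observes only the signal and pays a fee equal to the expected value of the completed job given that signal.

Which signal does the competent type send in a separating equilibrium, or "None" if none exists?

Try competent → bond, incompetent → no bond:
  If types separate, bond earns payment 119 and no bond earns 80.
  Competent: bond gives 119 − 26 = 93; no bond gives 80 − 5 = 75. No deviation. ✓
  Incompetent: no bond gives 80 − 7 = 73; bond gives 119 − 68 = 51. No deviation. ✓
Both hold — the competent type sends bond.

bond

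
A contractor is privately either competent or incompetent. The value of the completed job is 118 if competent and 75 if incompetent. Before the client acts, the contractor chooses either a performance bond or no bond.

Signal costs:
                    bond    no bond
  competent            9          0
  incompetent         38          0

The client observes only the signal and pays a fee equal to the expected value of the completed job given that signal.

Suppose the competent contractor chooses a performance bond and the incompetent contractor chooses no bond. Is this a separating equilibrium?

No

Under separation the client infers type exactly: bond → competent (pays 118), no bond → incompetent (pays 75).
Competent: bond gives 118 − 9 = 109; no bond gives 75 − 0 = 75. No deviation. ✓
Incompetent: no bond gives 75 − 0 = 75; bond gives 118 − 38 = 80. Would deviate. ✗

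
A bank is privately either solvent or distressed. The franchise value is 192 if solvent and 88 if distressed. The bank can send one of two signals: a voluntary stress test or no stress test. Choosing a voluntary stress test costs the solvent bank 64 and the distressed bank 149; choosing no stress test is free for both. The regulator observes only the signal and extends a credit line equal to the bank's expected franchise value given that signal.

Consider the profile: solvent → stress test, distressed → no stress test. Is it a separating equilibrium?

If types separate, stress test earns payment 192 and no stress test earns 88.
Solvent: stress test gives 192 − 64 = 128; no stress test gives 88 − 0 = 88. No deviation. ✓
Distressed: no stress test gives 88 − 0 = 88; stress test gives 192 − 149 = 43. No deviation. ✓
Neither type gains from mimicking the other.

Yes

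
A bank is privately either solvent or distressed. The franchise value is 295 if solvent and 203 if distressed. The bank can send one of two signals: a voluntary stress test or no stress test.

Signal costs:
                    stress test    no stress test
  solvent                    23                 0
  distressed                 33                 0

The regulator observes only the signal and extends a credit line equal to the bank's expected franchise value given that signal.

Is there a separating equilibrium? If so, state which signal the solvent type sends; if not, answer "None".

None

Try solvent → stress test, distressed → no stress test:
  Under separation the regulator infers type exactly: stress test → solvent (pays 295), no stress test → distressed (pays 203).
  Solvent: stress test gives 295 − 23 = 272; no stress test gives 203 − 0 = 203. No deviation. ✓
  Distressed: no stress test gives 203 − 0 = 203; stress test gives 295 − 33 = 262. Would deviate. ✗
Try solvent → no stress test, distressed → stress test:
  Under separation the regulator infers type exactly: no stress test → solvent (pays 295), stress test → distressed (pays 203).
  Solvent: no stress test gives 295 − 0 = 295; stress test gives 203 − 23 = 180. No deviation. ✓
  Distressed: stress test gives 203 − 33 = 170; no stress test gives 295 − 0 = 295. Would deviate. ✗
Neither assignment is incentive-compatible.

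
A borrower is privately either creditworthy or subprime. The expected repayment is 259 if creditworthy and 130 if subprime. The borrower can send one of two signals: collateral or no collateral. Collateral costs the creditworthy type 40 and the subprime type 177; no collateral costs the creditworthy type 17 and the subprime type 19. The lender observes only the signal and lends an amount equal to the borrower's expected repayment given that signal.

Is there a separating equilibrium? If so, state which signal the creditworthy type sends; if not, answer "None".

Try creditworthy → collateral, subprime → no collateral:
  If types separate, collateral earns payment 259 and no collateral earns 130.
  Creditworthy: collateral gives 259 − 40 = 219; no collateral gives 130 − 17 = 113. No deviation. ✓
  Subprime: no collateral gives 130 − 19 = 111; collateral gives 259 − 177 = 82. No deviation. ✓
Both hold — the creditworthy type sends collateral.

collateral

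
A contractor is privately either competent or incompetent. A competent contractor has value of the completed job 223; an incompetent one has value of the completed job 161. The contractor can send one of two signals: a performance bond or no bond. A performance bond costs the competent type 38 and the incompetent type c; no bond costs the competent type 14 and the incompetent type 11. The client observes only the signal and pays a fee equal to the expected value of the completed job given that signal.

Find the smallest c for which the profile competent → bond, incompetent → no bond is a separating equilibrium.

73

Under separation: bond → competent (pays 223); no bond → incompetent (pays 161).
Competent: 223 − 38 = 185 ≥ 161 − 14 = 147. Holds regardless of c. ✓
Incompetent: 161 − 11 ≥ 223 − c, so c ≥ 223 − 150 = 73.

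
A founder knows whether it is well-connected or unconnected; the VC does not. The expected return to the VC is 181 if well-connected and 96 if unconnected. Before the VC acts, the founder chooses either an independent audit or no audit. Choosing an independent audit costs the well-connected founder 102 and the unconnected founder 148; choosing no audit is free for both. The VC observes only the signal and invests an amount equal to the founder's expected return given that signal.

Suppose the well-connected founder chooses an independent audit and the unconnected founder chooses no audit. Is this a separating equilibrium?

No

If types separate, audit earns payment 181 and no audit earns 96.
Well-connected: audit gives 181 − 102 = 79; no audit gives 96 − 0 = 96. Would deviate. ✗
Unconnected: no audit gives 96 − 0 = 96; audit gives 181 − 148 = 33. No deviation. ✓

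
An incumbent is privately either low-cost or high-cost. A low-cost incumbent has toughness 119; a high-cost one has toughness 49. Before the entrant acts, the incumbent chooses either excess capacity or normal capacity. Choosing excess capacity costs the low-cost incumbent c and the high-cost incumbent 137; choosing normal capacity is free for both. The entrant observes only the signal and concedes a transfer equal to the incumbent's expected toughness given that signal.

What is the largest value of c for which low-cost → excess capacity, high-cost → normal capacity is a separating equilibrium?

Under separation: excess capacity → low-cost (pays 119); normal capacity → high-cost (pays 49).
High-cost: 49 − 0 = 49 ≥ 119 − 137 = -18. Holds regardless of c. ✓
Low-cost: 119 − c ≥ 49 − 0, so c ≤ 119 − 49 = 70.

70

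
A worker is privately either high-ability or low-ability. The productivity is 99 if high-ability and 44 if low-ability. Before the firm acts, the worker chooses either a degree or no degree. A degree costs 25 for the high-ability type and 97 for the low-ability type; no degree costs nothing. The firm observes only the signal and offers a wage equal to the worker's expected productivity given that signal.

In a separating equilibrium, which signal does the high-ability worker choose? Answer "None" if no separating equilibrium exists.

degree

Try high-ability → degree, low-ability → no degree:
  If types separate, degree earns payment 99 and no degree earns 44.
  High-ability: degree gives 99 − 25 = 74; no degree gives 44 − 0 = 44. No deviation. ✓
  Low-ability: no degree gives 44 − 0 = 44; degree gives 99 − 97 = 2. No deviation. ✓
Both hold — the high-ability type sends degree.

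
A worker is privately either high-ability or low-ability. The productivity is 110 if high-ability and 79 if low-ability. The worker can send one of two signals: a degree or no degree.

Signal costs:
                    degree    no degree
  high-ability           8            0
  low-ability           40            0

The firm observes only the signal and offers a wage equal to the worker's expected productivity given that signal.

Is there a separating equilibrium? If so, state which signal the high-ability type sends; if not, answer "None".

degree

Try high-ability → degree, low-ability → no degree:
  Under separation the firm infers type exactly: degree → high-ability (pays 110), no degree → low-ability (pays 79).
  High-ability: degree gives 110 − 8 = 102; no degree gives 79 − 0 = 79. No deviation. ✓
  Low-ability: no degree gives 79 − 0 = 79; degree gives 110 − 40 = 70. No deviation. ✓
Both hold — the high-ability type sends degree.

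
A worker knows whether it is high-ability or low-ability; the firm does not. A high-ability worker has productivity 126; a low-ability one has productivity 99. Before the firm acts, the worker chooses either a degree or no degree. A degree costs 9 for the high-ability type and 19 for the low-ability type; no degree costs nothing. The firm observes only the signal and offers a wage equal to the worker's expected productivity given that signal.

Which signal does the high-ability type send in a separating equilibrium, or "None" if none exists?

None

Try high-ability → degree, low-ability → no degree:
  If types separate, degree earns payment 126 and no degree earns 99.
  High-ability: degree gives 126 − 9 = 117; no degree gives 99 − 0 = 99. No deviation. ✓
  Low-ability: no degree gives 99 − 0 = 99; degree gives 126 − 19 = 107. Would deviate. ✗
Try high-ability → no degree, low-ability → degree:
  If types separate, no degree earns payment 126 and degree earns 99.
  High-ability: no degree gives 126 − 0 = 126; degree gives 99 − 9 = 90. No deviation. ✓
  Low-ability: degree gives 99 − 19 = 80; no degree gives 126 − 0 = 126. Would deviate. ✗
Neither assignment is incentive-compatible.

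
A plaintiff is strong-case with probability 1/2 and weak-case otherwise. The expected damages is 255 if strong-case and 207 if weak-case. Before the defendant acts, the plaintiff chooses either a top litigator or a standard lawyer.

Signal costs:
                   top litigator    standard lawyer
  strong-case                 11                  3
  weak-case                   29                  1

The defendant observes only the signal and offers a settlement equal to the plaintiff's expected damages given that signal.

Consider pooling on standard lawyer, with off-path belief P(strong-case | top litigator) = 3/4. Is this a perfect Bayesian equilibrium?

On the equilibrium path (standard lawyer) the defendant holds the prior 1/2 and pays 1/2·255 + 1/2·207 = 231. Off-path (top litigator) belief 3/4 gives 3/4·255 + 1/4·207 = 243.
Strong-case: standard lawyer gives 231 − 3 = 228; top litigator gives 243 − 11 = 232. Deviates. ✗
Weak-case: standard lawyer gives 231 − 1 = 230; top litigator gives 243 − 29 = 214. Stays. ✓

No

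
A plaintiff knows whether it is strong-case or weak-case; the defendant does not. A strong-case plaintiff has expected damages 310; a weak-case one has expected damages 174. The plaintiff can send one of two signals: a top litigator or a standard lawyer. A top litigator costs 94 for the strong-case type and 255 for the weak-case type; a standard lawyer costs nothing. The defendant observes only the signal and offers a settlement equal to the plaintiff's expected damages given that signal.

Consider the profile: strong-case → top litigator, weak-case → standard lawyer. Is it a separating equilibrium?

If types separate, top litigator earns payment 310 and standard lawyer earns 174.
Strong-case: top litigator gives 310 − 94 = 216; standard lawyer gives 174 − 0 = 174. No deviation. ✓
Weak-case: standard lawyer gives 174 − 0 = 174; top litigator gives 310 − 255 = 55. No deviation. ✓
Both incentive constraints hold.

Yes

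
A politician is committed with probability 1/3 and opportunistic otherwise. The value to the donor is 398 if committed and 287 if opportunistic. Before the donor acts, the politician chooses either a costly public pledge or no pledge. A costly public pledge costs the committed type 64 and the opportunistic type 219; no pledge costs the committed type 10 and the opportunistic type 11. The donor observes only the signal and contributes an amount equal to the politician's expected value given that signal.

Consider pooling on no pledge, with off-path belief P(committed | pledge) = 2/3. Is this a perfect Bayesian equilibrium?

Yes

At the pooled signal (no pledge) the donor holds the prior 1/3 and pays 1/3·398 + 2/3·287 = 324. Off-path (pledge) belief 2/3 gives 2/3·398 + 1/3·287 = 361.
Committed: no pledge gives 324 − 10 = 314; pledge gives 361 − 64 = 297. Stays. ✓
Opportunistic: no pledge gives 324 − 11 = 313; pledge gives 361 − 219 = 142. Stays. ✓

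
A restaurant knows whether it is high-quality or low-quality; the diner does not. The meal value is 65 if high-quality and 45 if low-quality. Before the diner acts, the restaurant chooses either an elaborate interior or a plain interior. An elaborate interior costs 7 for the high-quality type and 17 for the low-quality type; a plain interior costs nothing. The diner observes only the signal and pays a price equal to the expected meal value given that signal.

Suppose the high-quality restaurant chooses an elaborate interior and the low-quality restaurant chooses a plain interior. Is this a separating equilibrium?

No

If types separate, elaborate interior earns payment 65 and plain interior earns 45.
High-quality: elaborate interior gives 65 − 7 = 58; plain interior gives 45 − 0 = 45. No deviation. ✓
Low-quality: plain interior gives 45 − 0 = 45; elaborate interior gives 65 − 17 = 48. Would deviate. ✗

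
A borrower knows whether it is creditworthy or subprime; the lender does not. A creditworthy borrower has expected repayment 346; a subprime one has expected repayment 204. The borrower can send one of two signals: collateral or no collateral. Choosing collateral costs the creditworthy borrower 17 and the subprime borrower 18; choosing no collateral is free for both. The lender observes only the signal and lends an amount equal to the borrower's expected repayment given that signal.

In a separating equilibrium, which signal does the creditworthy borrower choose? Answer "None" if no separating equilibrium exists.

Try creditworthy → collateral, subprime → no collateral:
  Under separation the lender infers type exactly: collateral → creditworthy (pays 346), no collateral → subprime (pays 204).
  Creditworthy: collateral gives 346 − 17 = 329; no collateral gives 204 − 0 = 204. No deviation. ✓
  Subprime: no collateral gives 204 − 0 = 204; collateral gives 346 − 18 = 328. Would deviate. ✗
Try creditworthy → no collateral, subprime → collateral:
  Under separation the lender infers type exactly: no collateral → creditworthy (pays 346), collateral → subprime (pays 204).
  Creditworthy: no collateral gives 346 − 0 = 346; collateral gives 204 − 17 = 187. No deviation. ✓
  Subprime: collateral gives 204 − 18 = 186; no collateral gives 346 − 0 = 346. Would deviate. ✗
Neither assignment is incentive-compatible.

None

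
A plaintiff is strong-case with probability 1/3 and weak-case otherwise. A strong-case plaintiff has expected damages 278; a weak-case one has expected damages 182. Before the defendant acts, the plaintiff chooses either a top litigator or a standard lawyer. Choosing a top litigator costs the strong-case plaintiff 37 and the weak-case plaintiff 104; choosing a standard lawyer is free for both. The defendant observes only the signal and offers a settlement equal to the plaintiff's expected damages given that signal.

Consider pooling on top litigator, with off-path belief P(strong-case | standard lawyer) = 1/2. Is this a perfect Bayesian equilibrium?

No

At the pooled signal (top litigator) the defendant holds the prior 1/3 and pays 1/3·278 + 2/3·182 = 214. Off-path (standard lawyer) belief 1/2 gives 1/2·278 + 1/2·182 = 230.
Strong-case: top litigator gives 214 − 37 = 177; standard lawyer gives 230 − 0 = 230. Deviates. ✗
Weak-case: top litigator gives 214 − 104 = 110; standard lawyer gives 230 − 0 = 230. Deviates. ✗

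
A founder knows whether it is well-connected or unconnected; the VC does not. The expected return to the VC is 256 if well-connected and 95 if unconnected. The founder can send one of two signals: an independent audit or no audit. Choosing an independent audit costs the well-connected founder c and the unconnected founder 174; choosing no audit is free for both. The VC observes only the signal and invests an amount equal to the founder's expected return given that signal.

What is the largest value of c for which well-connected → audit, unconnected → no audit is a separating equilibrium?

161

Under separation: audit → well-connected (pays 256); no audit → unconnected (pays 95).
Unconnected: 95 − 0 = 95 ≥ 256 − 174 = 82. Holds regardless of c. ✓
Well-connected: 256 − c ≥ 95 − 0, so c ≤ 256 − 95 = 161.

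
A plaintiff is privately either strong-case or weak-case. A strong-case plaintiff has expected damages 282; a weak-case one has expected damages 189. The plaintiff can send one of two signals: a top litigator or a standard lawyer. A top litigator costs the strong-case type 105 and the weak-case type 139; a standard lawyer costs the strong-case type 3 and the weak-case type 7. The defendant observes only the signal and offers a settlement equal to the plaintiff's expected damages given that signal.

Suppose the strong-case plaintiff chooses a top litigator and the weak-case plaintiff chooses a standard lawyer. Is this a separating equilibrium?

Under separation the defendant infers type exactly: top litigator → strong-case (pays 282), standard lawyer → weak-case (pays 189).
Strong-case: top litigator gives 282 − 105 = 177; standard lawyer gives 189 − 3 = 186. Would deviate. ✗
Weak-case: standard lawyer gives 189 − 7 = 182; top litigator gives 282 − 139 = 143. No deviation. ✓

No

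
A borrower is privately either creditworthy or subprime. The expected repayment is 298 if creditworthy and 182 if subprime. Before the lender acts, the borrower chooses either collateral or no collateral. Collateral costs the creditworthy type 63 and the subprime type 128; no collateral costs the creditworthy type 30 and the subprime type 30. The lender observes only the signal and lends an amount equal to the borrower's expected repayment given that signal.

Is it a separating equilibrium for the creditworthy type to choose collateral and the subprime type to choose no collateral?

No

Under separation the lender infers type exactly: collateral → creditworthy (pays 298), no collateral → subprime (pays 182).
Creditworthy: collateral gives 298 − 63 = 235; no collateral gives 182 − 30 = 152. No deviation. ✓
Subprime: no collateral gives 182 − 30 = 152; collateral gives 298 − 128 = 170. Would deviate. ✗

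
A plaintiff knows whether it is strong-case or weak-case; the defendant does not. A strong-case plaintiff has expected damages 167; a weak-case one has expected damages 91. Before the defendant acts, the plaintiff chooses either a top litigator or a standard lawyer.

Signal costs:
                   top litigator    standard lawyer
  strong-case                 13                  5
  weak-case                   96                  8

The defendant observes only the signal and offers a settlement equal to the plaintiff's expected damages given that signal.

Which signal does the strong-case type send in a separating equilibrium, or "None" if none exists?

Try strong-case → top litigator, weak-case → standard lawyer:
  If types separate, top litigator earns payment 167 and standard lawyer earns 91.
  Strong-case: top litigator gives 167 − 13 = 154; standard lawyer gives 91 − 5 = 86. No deviation. ✓
  Weak-case: standard lawyer gives 91 − 8 = 83; top litigator gives 167 − 96 = 71. No deviation. ✓
Both hold — the strong-case type sends top litigator.

top litigator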